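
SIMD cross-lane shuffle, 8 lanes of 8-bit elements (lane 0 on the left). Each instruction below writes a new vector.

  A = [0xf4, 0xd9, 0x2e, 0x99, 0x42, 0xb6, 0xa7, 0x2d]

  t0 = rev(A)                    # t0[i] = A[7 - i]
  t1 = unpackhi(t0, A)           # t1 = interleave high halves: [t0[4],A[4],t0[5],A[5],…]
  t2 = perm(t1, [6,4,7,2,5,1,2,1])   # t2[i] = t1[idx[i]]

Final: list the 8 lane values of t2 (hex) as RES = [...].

RES = [0xf4, 0xd9, 0x2d, 0x2e, 0xa7, 0x42, 0x2e, 0x42]

t0 = [0x2d, 0xa7, 0xb6, 0x42, 0x99, 0x2e, 0xd9, 0xf4]
t1 = [0x99, 0x42, 0x2e, 0xb6, 0xd9, 0xa7, 0xf4, 0x2d]
t2 = [0xf4, 0xd9, 0x2d, 0x2e, 0xa7, 0x42, 0x2e, 0x42]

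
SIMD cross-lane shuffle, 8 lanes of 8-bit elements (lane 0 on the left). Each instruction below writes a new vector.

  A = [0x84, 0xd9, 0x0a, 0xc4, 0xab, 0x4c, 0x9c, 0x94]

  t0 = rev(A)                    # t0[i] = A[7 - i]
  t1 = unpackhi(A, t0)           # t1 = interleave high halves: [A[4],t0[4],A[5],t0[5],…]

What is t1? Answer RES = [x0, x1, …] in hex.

  t0: 94 9c 4c ab c4 0a d9 84
  t1: ab c4 4c 0a 9c d9 94 84

RES = [0xab, 0xc4, 0x4c, 0x0a, 0x9c, 0xd9, 0x94, 0x84]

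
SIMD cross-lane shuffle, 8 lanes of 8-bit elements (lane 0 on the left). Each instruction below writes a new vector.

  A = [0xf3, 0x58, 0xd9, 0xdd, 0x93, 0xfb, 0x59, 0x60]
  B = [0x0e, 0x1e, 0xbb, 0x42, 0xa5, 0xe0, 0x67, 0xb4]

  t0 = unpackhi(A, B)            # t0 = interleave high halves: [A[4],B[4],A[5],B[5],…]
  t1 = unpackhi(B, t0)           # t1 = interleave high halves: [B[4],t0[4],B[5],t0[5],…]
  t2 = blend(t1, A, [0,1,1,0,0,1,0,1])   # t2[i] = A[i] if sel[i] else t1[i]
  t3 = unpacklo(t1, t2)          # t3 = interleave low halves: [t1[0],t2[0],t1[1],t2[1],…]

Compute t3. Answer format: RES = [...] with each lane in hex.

t0 = [0x93, 0xa5, 0xfb, 0xe0, 0x59, 0x67, 0x60, 0xb4]
t1 = [0xa5, 0x59, 0xe0, 0x67, 0x67, 0x60, 0xb4, 0xb4]
t2 = [0xa5, 0x58, 0xd9, 0x67, 0x67, 0xfb, 0xb4, 0x60]
t3 = [0xa5, 0xa5, 0x59, 0x58, 0xe0, 0xd9, 0x67, 0x67]

RES = [ 0xa5  0xa5  0x59  0x58  0xe0  0xd9  0x67  0x67 ]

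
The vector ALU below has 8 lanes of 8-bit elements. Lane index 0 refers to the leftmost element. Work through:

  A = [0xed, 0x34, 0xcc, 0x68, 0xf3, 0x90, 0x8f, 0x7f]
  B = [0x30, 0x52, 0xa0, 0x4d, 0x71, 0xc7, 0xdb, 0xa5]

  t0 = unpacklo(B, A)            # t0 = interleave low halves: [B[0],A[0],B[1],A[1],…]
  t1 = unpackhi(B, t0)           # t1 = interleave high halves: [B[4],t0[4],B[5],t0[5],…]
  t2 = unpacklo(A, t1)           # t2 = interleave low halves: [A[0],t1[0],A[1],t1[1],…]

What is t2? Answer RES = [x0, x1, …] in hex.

RES = [ 0xed  0x71  0x34  0xa0  0xcc  0xc7  0x68  0xcc ]

→ t0 |30|ed|52|34|a0|cc|4d|68|
→ t1 |71|a0|c7|cc|db|4d|a5|68|
→ t2 |ed|71|34|a0|cc|c7|68|cc|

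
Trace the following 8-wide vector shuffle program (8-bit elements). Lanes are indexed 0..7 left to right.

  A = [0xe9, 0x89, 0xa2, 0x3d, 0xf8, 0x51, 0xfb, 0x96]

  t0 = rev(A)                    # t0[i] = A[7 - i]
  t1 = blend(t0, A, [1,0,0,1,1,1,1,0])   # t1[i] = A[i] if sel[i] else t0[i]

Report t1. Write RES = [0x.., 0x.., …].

→ t0 |96|fb|51|f8|3d|a2|89|e9|
→ t1 |e9|fb|51|3d|f8|51|fb|e9|

RES = [ 0xe9  0xfb  0x51  0x3d  0xf8  0x51  0xfb  0xe9 ]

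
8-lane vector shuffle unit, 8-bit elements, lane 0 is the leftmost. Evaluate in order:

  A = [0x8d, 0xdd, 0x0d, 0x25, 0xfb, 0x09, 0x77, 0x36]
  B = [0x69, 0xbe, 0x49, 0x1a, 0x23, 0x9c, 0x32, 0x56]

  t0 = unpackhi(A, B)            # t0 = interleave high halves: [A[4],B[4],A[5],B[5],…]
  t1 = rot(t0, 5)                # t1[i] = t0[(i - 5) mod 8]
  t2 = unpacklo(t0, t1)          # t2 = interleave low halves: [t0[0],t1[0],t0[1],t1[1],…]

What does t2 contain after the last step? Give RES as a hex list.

→ t0 |fb|23|09|9c|77|32|36|56|
→ t1 |9c|77|32|36|56|fb|23|09|
→ t2 |fb|9c|23|77|09|32|9c|36|

RES = [ 0xfb  0x9c  0x23  0x77  0x09  0x32  0x9c  0x36 ]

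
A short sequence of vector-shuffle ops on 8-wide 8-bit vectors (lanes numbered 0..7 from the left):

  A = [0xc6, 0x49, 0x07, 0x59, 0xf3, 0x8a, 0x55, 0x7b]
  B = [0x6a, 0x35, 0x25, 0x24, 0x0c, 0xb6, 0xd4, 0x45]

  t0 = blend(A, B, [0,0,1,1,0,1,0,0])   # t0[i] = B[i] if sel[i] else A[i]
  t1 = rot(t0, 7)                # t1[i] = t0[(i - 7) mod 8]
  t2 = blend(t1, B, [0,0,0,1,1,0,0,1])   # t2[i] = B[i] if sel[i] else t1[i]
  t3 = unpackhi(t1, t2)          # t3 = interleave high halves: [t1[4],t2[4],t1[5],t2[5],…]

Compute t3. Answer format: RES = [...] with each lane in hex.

RES = [0xb6, 0x0c, 0x55, 0x55, 0x7b, 0x7b, 0xc6, 0x45]

→ t0 |c6|49|25|24|f3|b6|55|7b|
→ t1 |49|25|24|f3|b6|55|7b|c6|
→ t2 |49|25|24|24|0c|55|7b|45|
→ t3 |b6|0c|55|55|7b|7b|c6|45|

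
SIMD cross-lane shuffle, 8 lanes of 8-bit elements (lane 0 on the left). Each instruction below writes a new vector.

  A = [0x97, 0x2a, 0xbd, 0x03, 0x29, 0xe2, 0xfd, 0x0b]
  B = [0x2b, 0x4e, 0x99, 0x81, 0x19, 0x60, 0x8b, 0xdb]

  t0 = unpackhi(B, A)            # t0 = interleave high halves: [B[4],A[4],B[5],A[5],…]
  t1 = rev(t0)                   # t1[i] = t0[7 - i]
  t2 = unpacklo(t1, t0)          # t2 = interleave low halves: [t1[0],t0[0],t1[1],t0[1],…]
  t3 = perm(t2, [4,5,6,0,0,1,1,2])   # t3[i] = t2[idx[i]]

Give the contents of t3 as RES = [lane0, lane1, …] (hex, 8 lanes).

RES = [ 0xfd  0x60  0x8b  0x0b  0x0b  0x19  0x19  0xdb ]

t0 = [0x19, 0x29, 0x60, 0xe2, 0x8b, 0xfd, 0xdb, 0x0b]
t1 = [0x0b, 0xdb, 0xfd, 0x8b, 0xe2, 0x60, 0x29, 0x19]
t2 = [0x0b, 0x19, 0xdb, 0x29, 0xfd, 0x60, 0x8b, 0xe2]
t3 = [0xfd, 0x60, 0x8b, 0x0b, 0x0b, 0x19, 0x19, 0xdb]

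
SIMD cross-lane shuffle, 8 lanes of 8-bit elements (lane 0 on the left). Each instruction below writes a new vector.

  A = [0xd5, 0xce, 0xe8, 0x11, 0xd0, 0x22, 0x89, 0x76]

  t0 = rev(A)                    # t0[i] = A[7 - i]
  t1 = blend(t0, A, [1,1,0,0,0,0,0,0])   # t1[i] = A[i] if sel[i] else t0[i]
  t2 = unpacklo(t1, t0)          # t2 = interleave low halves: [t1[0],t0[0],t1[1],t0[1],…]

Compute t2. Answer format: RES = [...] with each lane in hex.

  t0: 76 89 22 d0 11 e8 ce d5
  t1: d5 ce 22 d0 11 e8 ce d5
  t2: d5 76 ce 89 22 22 d0 d0

RES = [0xd5, 0x76, 0xce, 0x89, 0x22, 0x22, 0xd0, 0xd0]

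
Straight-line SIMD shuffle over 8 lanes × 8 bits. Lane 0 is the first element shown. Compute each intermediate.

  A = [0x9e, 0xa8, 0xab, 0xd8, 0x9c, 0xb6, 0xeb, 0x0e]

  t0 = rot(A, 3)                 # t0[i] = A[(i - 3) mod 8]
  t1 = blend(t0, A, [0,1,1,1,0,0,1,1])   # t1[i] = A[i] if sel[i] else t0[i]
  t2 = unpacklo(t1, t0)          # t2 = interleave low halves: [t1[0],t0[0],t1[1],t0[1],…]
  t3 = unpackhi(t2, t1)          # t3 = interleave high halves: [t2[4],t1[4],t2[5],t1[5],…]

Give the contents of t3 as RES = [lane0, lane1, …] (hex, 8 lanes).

RES = [0xab, 0xa8, 0x0e, 0xab, 0xd8, 0xeb, 0x9e, 0x0e]

  t0: b6 eb 0e 9e a8 ab d8 9c
  t1: b6 a8 ab d8 a8 ab eb 0e
  t2: b6 b6 a8 eb ab 0e d8 9e
  t3: ab a8 0e ab d8 eb 9e 0e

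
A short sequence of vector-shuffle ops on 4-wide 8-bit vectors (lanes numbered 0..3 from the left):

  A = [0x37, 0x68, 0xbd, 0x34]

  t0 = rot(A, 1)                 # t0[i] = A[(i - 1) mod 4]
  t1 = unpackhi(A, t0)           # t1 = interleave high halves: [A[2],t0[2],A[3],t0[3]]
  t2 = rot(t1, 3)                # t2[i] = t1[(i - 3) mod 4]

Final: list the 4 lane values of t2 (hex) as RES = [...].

t0 = [0x34, 0x37, 0x68, 0xbd]
t1 = [0xbd, 0x68, 0x34, 0xbd]
t2 = [0x68, 0x34, 0xbd, 0xbd]

RES = [0x68, 0x34, 0xbd, 0xbd]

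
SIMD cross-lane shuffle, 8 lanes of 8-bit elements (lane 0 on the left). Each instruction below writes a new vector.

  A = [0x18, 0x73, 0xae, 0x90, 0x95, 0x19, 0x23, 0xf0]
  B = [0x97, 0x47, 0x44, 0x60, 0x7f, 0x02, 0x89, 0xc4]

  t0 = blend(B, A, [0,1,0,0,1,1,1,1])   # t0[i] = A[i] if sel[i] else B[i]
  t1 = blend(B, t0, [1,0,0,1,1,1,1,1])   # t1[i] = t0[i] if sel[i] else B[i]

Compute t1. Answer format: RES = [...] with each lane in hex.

RES = [0x97, 0x47, 0x44, 0x60, 0x95, 0x19, 0x23, 0xf0]

  t0: 97 73 44 60 95 19 23 f0
  t1: 97 47 44 60 95 19 23 f0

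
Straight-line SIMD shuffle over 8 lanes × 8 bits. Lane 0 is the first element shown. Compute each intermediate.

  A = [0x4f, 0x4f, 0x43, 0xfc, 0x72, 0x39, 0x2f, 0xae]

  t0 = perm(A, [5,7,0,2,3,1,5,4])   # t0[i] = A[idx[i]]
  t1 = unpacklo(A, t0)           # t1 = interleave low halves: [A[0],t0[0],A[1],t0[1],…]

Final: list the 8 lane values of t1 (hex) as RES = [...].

→ t0 |39|ae|4f|43|fc|4f|39|72|
→ t1 |4f|39|4f|ae|43|4f|fc|43|

RES = [0x4f, 0x39, 0x4f, 0xae, 0x43, 0x4f, 0xfc, 0x43]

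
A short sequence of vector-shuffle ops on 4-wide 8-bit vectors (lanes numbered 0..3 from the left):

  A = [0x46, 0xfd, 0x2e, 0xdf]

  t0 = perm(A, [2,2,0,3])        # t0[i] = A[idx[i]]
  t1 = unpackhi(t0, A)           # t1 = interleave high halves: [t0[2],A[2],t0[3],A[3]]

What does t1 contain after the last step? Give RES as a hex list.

RES = [0x46, 0x2e, 0xdf, 0xdf]

→ t0 |2e|2e|46|df|
→ t1 |46|2e|df|df|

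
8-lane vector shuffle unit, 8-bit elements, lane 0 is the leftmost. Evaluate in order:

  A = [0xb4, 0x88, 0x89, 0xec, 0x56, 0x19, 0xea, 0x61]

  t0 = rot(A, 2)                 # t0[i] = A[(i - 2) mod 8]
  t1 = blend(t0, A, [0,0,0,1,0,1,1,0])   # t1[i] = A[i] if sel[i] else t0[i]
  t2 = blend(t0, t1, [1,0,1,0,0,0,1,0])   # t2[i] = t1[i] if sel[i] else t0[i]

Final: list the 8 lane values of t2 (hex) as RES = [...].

  t0: ea 61 b4 88 89 ec 56 19
  t1: ea 61 b4 ec 89 19 ea 19
  t2: ea 61 b4 88 89 ec ea 19

RES = [0xea, 0x61, 0xb4, 0x88, 0x89, 0xec, 0xea, 0x19]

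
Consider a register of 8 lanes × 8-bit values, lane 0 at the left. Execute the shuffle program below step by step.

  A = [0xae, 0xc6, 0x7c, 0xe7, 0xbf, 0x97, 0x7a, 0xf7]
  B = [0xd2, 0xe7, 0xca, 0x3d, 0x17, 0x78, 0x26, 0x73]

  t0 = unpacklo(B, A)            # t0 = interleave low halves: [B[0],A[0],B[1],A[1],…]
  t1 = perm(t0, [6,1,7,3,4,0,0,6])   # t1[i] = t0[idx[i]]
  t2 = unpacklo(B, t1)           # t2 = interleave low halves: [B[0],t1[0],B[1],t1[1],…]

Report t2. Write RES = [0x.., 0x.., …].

RES = [ 0xd2  0x3d  0xe7  0xae  0xca  0xe7  0x3d  0xc6 ]

  t0: d2 ae e7 c6 ca 7c 3d e7
  t1: 3d ae e7 c6 ca d2 d2 3d
  t2: d2 3d e7 ae ca e7 3d c6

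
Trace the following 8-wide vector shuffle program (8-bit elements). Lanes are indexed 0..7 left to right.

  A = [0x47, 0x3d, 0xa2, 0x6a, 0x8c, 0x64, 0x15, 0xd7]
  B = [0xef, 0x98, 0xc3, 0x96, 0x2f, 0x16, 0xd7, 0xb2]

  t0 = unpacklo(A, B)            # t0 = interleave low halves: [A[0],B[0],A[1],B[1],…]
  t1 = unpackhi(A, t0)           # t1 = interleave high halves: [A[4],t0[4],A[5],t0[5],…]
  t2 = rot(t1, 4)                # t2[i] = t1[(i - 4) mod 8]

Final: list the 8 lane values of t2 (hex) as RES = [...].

t0 = [0x47, 0xef, 0x3d, 0x98, 0xa2, 0xc3, 0x6a, 0x96]
t1 = [0x8c, 0xa2, 0x64, 0xc3, 0x15, 0x6a, 0xd7, 0x96]
t2 = [0x15, 0x6a, 0xd7, 0x96, 0x8c, 0xa2, 0x64, 0xc3]

RES = [0x15, 0x6a, 0xd7, 0x96, 0x8c, 0xa2, 0x64, 0xc3]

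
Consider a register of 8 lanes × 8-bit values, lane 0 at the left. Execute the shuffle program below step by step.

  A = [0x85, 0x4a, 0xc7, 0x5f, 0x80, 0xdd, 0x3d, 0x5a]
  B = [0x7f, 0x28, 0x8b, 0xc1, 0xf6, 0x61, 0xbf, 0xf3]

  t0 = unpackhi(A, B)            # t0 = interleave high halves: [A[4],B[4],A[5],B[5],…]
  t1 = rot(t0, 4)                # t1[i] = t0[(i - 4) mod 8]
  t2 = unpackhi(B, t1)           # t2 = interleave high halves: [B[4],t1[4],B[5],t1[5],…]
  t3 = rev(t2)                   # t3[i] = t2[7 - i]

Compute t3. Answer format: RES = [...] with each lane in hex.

  t0: 80 f6 dd 61 3d bf 5a f3
  t1: 3d bf 5a f3 80 f6 dd 61
  t2: f6 80 61 f6 bf dd f3 61
  t3: 61 f3 dd bf f6 61 80 f6

RES = [ 0x61  0xf3  0xdd  0xbf  0xf6  0x61  0x80  0xf6 ]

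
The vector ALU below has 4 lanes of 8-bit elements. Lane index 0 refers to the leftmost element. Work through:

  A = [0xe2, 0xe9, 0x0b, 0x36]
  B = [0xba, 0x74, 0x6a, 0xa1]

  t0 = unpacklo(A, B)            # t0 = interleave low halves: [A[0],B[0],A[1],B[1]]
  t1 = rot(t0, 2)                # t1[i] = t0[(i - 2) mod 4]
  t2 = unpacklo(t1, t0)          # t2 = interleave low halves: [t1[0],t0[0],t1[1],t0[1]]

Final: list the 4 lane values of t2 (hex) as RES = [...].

→ t0 |e2|ba|e9|74|
→ t1 |e9|74|e2|ba|
→ t2 |e9|e2|74|ba|

RES = [0xe9, 0xe2, 0x74, 0xba]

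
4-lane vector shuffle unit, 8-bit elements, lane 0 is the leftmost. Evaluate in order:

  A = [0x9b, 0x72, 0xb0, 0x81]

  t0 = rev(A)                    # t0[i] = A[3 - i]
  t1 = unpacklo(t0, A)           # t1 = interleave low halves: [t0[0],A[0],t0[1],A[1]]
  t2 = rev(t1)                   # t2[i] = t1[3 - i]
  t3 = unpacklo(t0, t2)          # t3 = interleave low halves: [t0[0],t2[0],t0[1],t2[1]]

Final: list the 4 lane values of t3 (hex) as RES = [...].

RES = [0x81, 0x72, 0xb0, 0xb0]

→ t0 |81|b0|72|9b|
→ t1 |81|9b|b0|72|
→ t2 |72|b0|9b|81|
→ t3 |81|72|b0|b0|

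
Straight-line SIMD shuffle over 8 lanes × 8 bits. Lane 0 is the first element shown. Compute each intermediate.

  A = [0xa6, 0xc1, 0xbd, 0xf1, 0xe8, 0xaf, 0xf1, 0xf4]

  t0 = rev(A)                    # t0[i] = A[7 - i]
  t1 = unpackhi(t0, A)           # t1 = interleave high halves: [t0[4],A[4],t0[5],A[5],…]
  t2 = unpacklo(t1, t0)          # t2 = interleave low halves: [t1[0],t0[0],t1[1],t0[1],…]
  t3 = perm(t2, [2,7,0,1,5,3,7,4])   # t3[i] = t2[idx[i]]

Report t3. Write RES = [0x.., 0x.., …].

→ t0 |f4|f1|af|e8|f1|bd|c1|a6|
→ t1 |f1|e8|bd|af|c1|f1|a6|f4|
→ t2 |f1|f4|e8|f1|bd|af|af|e8|
→ t3 |e8|e8|f1|f4|af|f1|e8|bd|

RES = [0xe8, 0xe8, 0xf1, 0xf4, 0xaf, 0xf1, 0xe8, 0xbd]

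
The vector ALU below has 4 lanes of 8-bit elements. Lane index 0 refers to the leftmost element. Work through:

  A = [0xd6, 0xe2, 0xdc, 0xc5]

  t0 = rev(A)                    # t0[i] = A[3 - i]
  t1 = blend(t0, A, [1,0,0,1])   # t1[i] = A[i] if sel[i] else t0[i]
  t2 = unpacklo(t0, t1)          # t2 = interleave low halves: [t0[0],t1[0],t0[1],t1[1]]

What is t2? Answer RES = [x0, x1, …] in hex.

RES = [0xc5, 0xd6, 0xdc, 0xdc]

  t0: c5 dc e2 d6
  t1: d6 dc e2 c5
  t2: c5 d6 dc dc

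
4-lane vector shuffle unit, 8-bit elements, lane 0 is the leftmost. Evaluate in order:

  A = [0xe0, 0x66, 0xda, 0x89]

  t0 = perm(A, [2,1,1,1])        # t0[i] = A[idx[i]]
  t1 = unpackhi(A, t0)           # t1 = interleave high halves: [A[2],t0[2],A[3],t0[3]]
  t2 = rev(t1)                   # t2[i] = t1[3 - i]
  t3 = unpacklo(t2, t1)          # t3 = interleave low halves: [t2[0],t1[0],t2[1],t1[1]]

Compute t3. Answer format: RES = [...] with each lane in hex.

→ t0 |da|66|66|66|
→ t1 |da|66|89|66|
→ t2 |66|89|66|da|
→ t3 |66|da|89|66|

RES = [ 0x66  0xda  0x89  0x66 ]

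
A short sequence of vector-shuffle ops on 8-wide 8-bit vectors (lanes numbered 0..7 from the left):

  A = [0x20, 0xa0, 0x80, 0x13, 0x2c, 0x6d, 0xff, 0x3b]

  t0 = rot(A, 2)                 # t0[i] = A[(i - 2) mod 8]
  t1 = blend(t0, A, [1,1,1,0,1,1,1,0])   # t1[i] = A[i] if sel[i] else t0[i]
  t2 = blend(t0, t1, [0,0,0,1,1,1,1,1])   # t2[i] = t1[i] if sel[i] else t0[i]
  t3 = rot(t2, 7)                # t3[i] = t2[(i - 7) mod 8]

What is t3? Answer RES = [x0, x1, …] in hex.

  t0: ff 3b 20 a0 80 13 2c 6d
  t1: 20 a0 80 a0 2c 6d ff 6d
  t2: ff 3b 20 a0 2c 6d ff 6d
  t3: 3b 20 a0 2c 6d ff 6d ff

RES = [0x3b, 0x20, 0xa0, 0x2c, 0x6d, 0xff, 0x6d, 0xff]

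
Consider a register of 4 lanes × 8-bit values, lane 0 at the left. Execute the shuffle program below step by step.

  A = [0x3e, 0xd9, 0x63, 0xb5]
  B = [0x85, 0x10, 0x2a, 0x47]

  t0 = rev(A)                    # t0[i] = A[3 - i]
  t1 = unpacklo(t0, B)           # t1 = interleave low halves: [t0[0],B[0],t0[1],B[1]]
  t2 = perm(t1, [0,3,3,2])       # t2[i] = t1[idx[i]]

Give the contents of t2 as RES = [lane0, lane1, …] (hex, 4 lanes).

RES = [0xb5, 0x10, 0x10, 0x63]

→ t0 |b5|63|d9|3e|
→ t1 |b5|85|63|10|
→ t2 |b5|10|10|63|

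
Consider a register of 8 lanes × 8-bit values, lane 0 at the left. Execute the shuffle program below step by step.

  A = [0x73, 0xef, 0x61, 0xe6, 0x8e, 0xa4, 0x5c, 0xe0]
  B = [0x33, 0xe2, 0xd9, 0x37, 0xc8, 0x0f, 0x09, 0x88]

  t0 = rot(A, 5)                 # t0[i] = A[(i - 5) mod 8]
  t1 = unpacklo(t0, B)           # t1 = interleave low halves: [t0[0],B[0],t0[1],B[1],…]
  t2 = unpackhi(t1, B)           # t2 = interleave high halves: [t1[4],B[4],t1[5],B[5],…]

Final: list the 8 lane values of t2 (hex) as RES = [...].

→ t0 |e6|8e|a4|5c|e0|73|ef|61|
→ t1 |e6|33|8e|e2|a4|d9|5c|37|
→ t2 |a4|c8|d9|0f|5c|09|37|88|

RES = [0xa4, 0xc8, 0xd9, 0x0f, 0x5c, 0x09, 0x37, 0x88]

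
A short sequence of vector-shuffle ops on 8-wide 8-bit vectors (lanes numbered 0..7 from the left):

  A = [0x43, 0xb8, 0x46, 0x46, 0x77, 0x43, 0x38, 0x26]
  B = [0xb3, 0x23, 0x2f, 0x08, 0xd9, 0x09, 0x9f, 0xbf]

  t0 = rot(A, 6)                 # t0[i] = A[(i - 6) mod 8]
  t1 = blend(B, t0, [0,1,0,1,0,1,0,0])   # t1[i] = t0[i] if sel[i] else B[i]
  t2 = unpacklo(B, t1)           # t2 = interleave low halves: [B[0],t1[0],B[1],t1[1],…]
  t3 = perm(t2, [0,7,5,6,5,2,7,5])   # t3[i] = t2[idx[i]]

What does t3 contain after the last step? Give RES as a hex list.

  t0: 46 46 77 43 38 26 43 b8
  t1: b3 46 2f 43 d9 26 9f bf
  t2: b3 b3 23 46 2f 2f 08 43
  t3: b3 43 2f 08 2f 23 43 2f

RES = [0xb3, 0x43, 0x2f, 0x08, 0x2f, 0x23, 0x43, 0x2f]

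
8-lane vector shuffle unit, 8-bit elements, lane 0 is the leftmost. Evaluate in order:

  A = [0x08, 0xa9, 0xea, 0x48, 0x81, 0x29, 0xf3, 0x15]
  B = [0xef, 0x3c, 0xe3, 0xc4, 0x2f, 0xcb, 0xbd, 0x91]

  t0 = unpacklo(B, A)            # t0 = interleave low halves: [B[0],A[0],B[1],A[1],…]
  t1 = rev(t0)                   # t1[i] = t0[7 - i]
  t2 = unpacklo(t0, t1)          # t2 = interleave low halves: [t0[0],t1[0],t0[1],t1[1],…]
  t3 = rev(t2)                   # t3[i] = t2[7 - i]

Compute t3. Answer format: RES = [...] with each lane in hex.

→ t0 |ef|08|3c|a9|e3|ea|c4|48|
→ t1 |48|c4|ea|e3|a9|3c|08|ef|
→ t2 |ef|48|08|c4|3c|ea|a9|e3|
→ t3 |e3|a9|ea|3c|c4|08|48|ef|

RES = [0xe3, 0xa9, 0xea, 0x3c, 0xc4, 0x08, 0x48, 0xef]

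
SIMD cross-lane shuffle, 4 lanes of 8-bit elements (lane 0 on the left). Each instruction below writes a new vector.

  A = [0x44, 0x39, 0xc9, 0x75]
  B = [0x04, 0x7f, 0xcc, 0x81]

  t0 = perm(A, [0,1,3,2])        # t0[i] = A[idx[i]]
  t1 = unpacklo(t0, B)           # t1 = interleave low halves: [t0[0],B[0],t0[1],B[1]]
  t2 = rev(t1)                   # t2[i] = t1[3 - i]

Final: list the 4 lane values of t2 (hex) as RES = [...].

RES = [ 0x7f  0x39  0x04  0x44 ]

t0 = [0x44, 0x39, 0x75, 0xc9]
t1 = [0x44, 0x04, 0x39, 0x7f]
t2 = [0x7f, 0x39, 0x04, 0x44]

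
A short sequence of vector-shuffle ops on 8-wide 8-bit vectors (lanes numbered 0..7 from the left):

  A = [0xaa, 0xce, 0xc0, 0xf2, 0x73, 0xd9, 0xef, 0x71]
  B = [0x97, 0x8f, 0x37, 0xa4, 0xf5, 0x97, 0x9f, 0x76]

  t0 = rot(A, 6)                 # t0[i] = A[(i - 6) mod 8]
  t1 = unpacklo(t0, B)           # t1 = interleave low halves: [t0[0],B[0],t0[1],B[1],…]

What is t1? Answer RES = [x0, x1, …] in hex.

RES = [ 0xc0  0x97  0xf2  0x8f  0x73  0x37  0xd9  0xa4 ]

t0 = [0xc0, 0xf2, 0x73, 0xd9, 0xef, 0x71, 0xaa, 0xce]
t1 = [0xc0, 0x97, 0xf2, 0x8f, 0x73, 0x37, 0xd9, 0xa4]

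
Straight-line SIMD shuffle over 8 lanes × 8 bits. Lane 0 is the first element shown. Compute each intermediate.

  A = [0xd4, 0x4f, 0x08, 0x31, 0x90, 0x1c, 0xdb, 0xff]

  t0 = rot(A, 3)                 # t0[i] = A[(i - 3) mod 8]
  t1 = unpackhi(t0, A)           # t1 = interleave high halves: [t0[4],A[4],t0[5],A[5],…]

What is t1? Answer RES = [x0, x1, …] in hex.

→ t0 |1c|db|ff|d4|4f|08|31|90|
→ t1 |4f|90|08|1c|31|db|90|ff|

RES = [ 0x4f  0x90  0x08  0x1c  0x31  0xdb  0x90  0xff ]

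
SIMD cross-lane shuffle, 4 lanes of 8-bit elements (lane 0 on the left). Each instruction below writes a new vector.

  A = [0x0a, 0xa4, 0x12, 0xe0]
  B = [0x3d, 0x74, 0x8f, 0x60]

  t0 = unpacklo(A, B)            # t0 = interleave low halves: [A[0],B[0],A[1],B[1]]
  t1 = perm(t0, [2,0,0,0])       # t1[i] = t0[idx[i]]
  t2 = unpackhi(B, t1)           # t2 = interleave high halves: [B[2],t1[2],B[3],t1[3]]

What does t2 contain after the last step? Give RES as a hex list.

t0 = [0x0a, 0x3d, 0xa4, 0x74]
t1 = [0xa4, 0x0a, 0x0a, 0x0a]
t2 = [0x8f, 0x0a, 0x60, 0x0a]

RES = [0x8f, 0x0a, 0x60, 0x0a]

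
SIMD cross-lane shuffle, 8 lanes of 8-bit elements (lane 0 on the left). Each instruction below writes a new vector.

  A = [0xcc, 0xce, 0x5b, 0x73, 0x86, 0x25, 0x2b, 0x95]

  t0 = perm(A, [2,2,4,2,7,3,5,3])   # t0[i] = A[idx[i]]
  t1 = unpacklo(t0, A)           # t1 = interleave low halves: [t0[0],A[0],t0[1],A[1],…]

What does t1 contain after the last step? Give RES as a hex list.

RES = [0x5b, 0xcc, 0x5b, 0xce, 0x86, 0x5b, 0x5b, 0x73]

t0 = [0x5b, 0x5b, 0x86, 0x5b, 0x95, 0x73, 0x25, 0x73]
t1 = [0x5b, 0xcc, 0x5b, 0xce, 0x86, 0x5b, 0x5b, 0x73]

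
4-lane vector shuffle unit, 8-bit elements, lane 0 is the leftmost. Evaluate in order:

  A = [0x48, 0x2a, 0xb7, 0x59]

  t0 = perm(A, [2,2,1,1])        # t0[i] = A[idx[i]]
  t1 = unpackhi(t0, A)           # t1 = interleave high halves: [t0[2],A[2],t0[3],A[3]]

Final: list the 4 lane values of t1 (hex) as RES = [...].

t0 = [0xb7, 0xb7, 0x2a, 0x2a]
t1 = [0x2a, 0xb7, 0x2a, 0x59]

RES = [0x2a, 0xb7, 0x2a, 0x59]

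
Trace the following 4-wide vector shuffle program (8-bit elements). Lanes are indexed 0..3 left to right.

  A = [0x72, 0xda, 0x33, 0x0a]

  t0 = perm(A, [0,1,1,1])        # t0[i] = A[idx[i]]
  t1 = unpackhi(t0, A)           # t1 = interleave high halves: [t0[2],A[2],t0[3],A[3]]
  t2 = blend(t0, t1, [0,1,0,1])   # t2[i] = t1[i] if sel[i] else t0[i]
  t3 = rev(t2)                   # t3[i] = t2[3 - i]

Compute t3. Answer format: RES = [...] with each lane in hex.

  t0: 72 da da da
  t1: da 33 da 0a
  t2: 72 33 da 0a
  t3: 0a da 33 72

RES = [ 0x0a  0xda  0x33  0x72 ]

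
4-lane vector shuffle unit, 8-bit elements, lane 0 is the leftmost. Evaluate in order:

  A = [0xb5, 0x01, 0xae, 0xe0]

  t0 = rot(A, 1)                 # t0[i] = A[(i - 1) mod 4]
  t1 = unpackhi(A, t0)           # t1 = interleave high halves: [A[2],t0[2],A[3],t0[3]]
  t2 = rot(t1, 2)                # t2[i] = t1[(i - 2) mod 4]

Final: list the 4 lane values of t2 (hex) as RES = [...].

→ t0 |e0|b5|01|ae|
→ t1 |ae|01|e0|ae|
→ t2 |e0|ae|ae|01|

RES = [0xe0, 0xae, 0xae, 0x01]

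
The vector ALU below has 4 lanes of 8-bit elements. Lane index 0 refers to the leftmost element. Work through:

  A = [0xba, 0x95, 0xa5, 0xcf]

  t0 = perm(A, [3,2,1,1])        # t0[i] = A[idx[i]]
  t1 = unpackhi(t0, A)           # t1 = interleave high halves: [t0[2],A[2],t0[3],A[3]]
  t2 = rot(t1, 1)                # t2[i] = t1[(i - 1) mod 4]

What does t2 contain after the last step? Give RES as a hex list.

t0 = [0xcf, 0xa5, 0x95, 0x95]
t1 = [0x95, 0xa5, 0x95, 0xcf]
t2 = [0xcf, 0x95, 0xa5, 0x95]

RES = [0xcf, 0x95, 0xa5, 0x95]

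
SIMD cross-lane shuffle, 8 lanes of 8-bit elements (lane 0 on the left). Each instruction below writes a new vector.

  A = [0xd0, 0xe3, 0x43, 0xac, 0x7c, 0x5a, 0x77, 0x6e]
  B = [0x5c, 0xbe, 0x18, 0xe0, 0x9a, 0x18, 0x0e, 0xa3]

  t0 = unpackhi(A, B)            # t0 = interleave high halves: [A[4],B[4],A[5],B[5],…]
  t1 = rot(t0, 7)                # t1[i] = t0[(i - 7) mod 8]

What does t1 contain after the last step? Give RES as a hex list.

RES = [ 0x9a  0x5a  0x18  0x77  0x0e  0x6e  0xa3  0x7c ]

t0 = [0x7c, 0x9a, 0x5a, 0x18, 0x77, 0x0e, 0x6e, 0xa3]
t1 = [0x9a, 0x5a, 0x18, 0x77, 0x0e, 0x6e, 0xa3, 0x7c]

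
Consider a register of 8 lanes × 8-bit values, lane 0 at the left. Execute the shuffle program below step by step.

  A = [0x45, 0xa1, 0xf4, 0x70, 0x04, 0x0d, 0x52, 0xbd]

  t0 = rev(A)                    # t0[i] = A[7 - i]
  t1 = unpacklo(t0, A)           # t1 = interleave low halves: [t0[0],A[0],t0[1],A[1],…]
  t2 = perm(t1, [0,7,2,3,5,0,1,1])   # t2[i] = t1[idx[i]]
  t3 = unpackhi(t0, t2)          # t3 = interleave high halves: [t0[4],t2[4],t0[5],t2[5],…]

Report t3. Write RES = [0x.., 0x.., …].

t0 = [0xbd, 0x52, 0x0d, 0x04, 0x70, 0xf4, 0xa1, 0x45]
t1 = [0xbd, 0x45, 0x52, 0xa1, 0x0d, 0xf4, 0x04, 0x70]
t2 = [0xbd, 0x70, 0x52, 0xa1, 0xf4, 0xbd, 0x45, 0x45]
t3 = [0x70, 0xf4, 0xf4, 0xbd, 0xa1, 0x45, 0x45, 0x45]

RES = [ 0x70  0xf4  0xf4  0xbd  0xa1  0x45  0x45  0x45 ]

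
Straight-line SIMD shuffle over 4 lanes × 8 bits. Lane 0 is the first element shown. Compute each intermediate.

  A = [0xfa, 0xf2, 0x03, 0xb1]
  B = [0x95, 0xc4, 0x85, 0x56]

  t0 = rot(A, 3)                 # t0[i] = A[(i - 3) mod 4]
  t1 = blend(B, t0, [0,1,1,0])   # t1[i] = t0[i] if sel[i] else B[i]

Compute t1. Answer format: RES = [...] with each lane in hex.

RES = [ 0x95  0x03  0xb1  0x56 ]

→ t0 |f2|03|b1|fa|
→ t1 |95|03|b1|56|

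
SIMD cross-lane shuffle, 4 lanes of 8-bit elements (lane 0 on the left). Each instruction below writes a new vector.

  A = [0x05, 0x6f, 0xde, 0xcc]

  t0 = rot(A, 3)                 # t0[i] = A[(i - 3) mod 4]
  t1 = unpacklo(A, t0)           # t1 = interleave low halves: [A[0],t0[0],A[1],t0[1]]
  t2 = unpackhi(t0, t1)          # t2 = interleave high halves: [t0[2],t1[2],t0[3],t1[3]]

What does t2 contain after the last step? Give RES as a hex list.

RES = [0xcc, 0x6f, 0x05, 0xde]

  t0: 6f de cc 05
  t1: 05 6f 6f de
  t2: cc 6f 05 de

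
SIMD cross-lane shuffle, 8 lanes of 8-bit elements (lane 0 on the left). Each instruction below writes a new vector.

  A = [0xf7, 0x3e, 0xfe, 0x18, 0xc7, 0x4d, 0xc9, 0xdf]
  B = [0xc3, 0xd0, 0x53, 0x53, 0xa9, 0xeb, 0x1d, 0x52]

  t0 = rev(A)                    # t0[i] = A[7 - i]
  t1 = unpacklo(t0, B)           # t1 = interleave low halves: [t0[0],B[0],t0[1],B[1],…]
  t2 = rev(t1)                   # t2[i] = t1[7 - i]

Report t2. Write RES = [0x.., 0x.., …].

RES = [ 0x53  0xc7  0x53  0x4d  0xd0  0xc9  0xc3  0xdf ]

→ t0 |df|c9|4d|c7|18|fe|3e|f7|
→ t1 |df|c3|c9|d0|4d|53|c7|53|
→ t2 |53|c7|53|4d|d0|c9|c3|df|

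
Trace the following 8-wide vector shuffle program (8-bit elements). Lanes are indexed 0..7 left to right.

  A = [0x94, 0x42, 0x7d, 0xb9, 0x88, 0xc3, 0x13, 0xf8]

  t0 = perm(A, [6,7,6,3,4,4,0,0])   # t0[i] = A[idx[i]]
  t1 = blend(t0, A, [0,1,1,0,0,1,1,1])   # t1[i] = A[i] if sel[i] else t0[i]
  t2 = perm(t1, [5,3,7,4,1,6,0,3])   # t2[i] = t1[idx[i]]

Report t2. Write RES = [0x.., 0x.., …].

t0 = [0x13, 0xf8, 0x13, 0xb9, 0x88, 0x88, 0x94, 0x94]
t1 = [0x13, 0x42, 0x7d, 0xb9, 0x88, 0xc3, 0x13, 0xf8]
t2 = [0xc3, 0xb9, 0xf8, 0x88, 0x42, 0x13, 0x13, 0xb9]

RES = [0xc3, 0xb9, 0xf8, 0x88, 0x42, 0x13, 0x13, 0xb9]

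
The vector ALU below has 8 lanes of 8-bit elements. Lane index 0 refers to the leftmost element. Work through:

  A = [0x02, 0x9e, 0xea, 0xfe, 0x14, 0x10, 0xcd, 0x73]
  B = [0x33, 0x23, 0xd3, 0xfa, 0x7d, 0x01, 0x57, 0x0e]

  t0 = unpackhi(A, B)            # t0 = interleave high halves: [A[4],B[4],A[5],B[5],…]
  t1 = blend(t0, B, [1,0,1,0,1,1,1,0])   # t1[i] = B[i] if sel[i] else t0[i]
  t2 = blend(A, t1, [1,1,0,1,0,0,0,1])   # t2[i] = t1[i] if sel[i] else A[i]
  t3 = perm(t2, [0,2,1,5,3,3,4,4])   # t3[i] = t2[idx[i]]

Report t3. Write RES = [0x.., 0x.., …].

→ t0 |14|7d|10|01|cd|57|73|0e|
→ t1 |33|7d|d3|01|7d|01|57|0e|
→ t2 |33|7d|ea|01|14|10|cd|0e|
→ t3 |33|ea|7d|10|01|01|14|14|

RES = [0x33, 0xea, 0x7d, 0x10, 0x01, 0x01, 0x14, 0x14]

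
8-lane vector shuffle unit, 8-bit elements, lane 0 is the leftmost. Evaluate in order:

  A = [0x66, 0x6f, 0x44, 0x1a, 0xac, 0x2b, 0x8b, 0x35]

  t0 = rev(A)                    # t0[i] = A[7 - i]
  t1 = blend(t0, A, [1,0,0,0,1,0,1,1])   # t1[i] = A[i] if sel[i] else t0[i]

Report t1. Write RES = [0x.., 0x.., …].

t0 = [0x35, 0x8b, 0x2b, 0xac, 0x1a, 0x44, 0x6f, 0x66]
t1 = [0x66, 0x8b, 0x2b, 0xac, 0xac, 0x44, 0x8b, 0x35]

RES = [ 0x66  0x8b  0x2b  0xac  0xac  0x44  0x8b  0x35 ]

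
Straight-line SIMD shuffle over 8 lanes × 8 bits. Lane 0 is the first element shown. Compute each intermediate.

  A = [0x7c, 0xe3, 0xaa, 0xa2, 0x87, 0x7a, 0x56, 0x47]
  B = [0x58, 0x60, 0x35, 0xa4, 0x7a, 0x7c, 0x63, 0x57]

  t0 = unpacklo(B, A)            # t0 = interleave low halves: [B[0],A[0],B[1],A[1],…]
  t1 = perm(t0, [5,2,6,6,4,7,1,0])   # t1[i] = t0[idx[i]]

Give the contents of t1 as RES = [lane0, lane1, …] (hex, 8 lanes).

RES = [ 0xaa  0x60  0xa4  0xa4  0x35  0xa2  0x7c  0x58 ]

t0 = [0x58, 0x7c, 0x60, 0xe3, 0x35, 0xaa, 0xa4, 0xa2]
t1 = [0xaa, 0x60, 0xa4, 0xa4, 0x35, 0xa2, 0x7c, 0x58]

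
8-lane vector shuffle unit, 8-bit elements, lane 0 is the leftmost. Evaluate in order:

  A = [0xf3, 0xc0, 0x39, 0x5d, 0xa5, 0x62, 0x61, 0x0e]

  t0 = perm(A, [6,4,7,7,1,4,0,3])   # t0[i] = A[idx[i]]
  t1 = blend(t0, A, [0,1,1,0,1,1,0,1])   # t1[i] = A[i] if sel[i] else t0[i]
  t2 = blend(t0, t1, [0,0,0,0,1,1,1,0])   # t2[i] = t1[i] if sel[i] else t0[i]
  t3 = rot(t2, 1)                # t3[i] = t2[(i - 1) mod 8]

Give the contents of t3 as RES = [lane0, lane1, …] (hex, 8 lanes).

RES = [0x5d, 0x61, 0xa5, 0x0e, 0x0e, 0xa5, 0x62, 0xf3]

→ t0 |61|a5|0e|0e|c0|a5|f3|5d|
→ t1 |61|c0|39|0e|a5|62|f3|0e|
→ t2 |61|a5|0e|0e|a5|62|f3|5d|
→ t3 |5d|61|a5|0e|0e|a5|62|f3|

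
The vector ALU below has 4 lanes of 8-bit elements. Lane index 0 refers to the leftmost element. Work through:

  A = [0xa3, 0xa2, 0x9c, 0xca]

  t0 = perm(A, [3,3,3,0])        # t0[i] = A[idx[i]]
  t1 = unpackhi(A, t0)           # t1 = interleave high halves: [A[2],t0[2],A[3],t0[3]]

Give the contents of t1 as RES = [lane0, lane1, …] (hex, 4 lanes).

RES = [0x9c, 0xca, 0xca, 0xa3]

→ t0 |ca|ca|ca|a3|
→ t1 |9c|ca|ca|a3|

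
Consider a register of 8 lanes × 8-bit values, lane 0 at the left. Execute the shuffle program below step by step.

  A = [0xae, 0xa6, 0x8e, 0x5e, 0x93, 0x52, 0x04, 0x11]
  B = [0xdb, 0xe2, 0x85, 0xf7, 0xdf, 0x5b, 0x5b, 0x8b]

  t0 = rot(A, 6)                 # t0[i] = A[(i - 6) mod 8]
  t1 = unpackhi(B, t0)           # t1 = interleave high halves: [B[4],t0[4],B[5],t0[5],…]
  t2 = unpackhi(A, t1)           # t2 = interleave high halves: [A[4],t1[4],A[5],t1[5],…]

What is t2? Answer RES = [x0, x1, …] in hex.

  t0: 8e 5e 93 52 04 11 ae a6
  t1: df 04 5b 11 5b ae 8b a6
  t2: 93 5b 52 ae 04 8b 11 a6

RES = [0x93, 0x5b, 0x52, 0xae, 0x04, 0x8b, 0x11, 0xa6]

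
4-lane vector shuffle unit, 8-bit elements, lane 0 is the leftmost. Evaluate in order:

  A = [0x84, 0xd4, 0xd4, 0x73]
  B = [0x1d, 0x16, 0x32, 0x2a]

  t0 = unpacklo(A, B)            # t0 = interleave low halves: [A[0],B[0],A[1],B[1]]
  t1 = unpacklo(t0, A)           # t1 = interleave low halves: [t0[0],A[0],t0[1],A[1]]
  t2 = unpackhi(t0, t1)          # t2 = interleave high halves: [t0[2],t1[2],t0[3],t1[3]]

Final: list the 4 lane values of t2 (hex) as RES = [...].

RES = [0xd4, 0x1d, 0x16, 0xd4]

  t0: 84 1d d4 16
  t1: 84 84 1d d4
  t2: d4 1d 16 d4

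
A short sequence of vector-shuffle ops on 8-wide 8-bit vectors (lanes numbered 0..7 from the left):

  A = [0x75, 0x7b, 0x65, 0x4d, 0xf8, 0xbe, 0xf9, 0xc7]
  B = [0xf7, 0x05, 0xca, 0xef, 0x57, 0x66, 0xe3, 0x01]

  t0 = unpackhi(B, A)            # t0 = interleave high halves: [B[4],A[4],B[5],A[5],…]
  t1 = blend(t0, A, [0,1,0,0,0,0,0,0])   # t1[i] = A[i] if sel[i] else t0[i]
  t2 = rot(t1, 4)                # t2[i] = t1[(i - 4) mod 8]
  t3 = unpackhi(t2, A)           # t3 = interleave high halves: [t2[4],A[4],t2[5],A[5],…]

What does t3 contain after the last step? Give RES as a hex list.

t0 = [0x57, 0xf8, 0x66, 0xbe, 0xe3, 0xf9, 0x01, 0xc7]
t1 = [0x57, 0x7b, 0x66, 0xbe, 0xe3, 0xf9, 0x01, 0xc7]
t2 = [0xe3, 0xf9, 0x01, 0xc7, 0x57, 0x7b, 0x66, 0xbe]
t3 = [0x57, 0xf8, 0x7b, 0xbe, 0x66, 0xf9, 0xbe, 0xc7]

RES = [ 0x57  0xf8  0x7b  0xbe  0x66  0xf9  0xbe  0xc7 ]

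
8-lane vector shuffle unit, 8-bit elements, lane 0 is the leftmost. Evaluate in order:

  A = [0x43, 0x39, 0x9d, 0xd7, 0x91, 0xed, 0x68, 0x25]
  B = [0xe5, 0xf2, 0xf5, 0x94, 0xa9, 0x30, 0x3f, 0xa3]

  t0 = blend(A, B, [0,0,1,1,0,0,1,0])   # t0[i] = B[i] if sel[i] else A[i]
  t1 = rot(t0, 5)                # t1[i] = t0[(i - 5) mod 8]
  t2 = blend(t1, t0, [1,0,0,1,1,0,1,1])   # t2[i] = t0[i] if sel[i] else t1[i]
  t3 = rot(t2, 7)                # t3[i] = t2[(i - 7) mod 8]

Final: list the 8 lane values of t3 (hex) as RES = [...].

RES = [0x91, 0xed, 0x94, 0x91, 0x43, 0x3f, 0x25, 0x43]

  t0: 43 39 f5 94 91 ed 3f 25
  t1: 94 91 ed 3f 25 43 39 f5
  t2: 43 91 ed 94 91 43 3f 25
  t3: 91 ed 94 91 43 3f 25 43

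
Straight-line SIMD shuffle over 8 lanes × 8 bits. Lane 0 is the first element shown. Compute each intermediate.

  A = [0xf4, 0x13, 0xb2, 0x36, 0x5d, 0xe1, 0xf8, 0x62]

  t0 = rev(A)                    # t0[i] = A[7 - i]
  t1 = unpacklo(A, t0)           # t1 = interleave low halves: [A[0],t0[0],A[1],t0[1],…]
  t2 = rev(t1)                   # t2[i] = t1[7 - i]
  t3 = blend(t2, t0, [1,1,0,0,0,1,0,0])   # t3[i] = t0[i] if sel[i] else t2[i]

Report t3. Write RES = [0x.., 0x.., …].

RES = [ 0x62  0xf8  0xe1  0xb2  0xf8  0xb2  0x62  0xf4 ]

→ t0 |62|f8|e1|5d|36|b2|13|f4|
→ t1 |f4|62|13|f8|b2|e1|36|5d|
→ t2 |5d|36|e1|b2|f8|13|62|f4|
→ t3 |62|f8|e1|b2|f8|b2|62|f4|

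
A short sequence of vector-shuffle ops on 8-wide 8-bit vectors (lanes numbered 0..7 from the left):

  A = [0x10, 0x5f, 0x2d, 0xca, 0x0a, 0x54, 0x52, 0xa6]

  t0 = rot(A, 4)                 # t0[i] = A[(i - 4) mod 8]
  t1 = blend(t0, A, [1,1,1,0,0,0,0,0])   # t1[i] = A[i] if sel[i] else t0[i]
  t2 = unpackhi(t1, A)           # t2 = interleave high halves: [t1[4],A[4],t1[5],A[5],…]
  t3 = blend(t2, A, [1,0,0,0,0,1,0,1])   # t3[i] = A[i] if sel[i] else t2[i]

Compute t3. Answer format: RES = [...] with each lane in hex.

t0 = [0x0a, 0x54, 0x52, 0xa6, 0x10, 0x5f, 0x2d, 0xca]
t1 = [0x10, 0x5f, 0x2d, 0xa6, 0x10, 0x5f, 0x2d, 0xca]
t2 = [0x10, 0x0a, 0x5f, 0x54, 0x2d, 0x52, 0xca, 0xa6]
t3 = [0x10, 0x0a, 0x5f, 0x54, 0x2d, 0x54, 0xca, 0xa6]

RES = [ 0x10  0x0a  0x5f  0x54  0x2d  0x54  0xca  0xa6 ]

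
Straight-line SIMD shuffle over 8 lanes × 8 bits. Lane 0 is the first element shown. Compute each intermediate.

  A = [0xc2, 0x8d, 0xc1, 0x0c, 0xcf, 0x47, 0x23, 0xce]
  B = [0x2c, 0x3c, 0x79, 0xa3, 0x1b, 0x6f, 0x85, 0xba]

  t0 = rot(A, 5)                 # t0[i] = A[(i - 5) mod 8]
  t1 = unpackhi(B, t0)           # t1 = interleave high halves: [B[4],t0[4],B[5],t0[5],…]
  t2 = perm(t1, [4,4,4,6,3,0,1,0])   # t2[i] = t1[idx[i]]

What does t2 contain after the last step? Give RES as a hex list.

RES = [ 0x85  0x85  0x85  0xba  0xc2  0x1b  0xce  0x1b ]

→ t0 |0c|cf|47|23|ce|c2|8d|c1|
→ t1 |1b|ce|6f|c2|85|8d|ba|c1|
→ t2 |85|85|85|ba|c2|1b|ce|1b|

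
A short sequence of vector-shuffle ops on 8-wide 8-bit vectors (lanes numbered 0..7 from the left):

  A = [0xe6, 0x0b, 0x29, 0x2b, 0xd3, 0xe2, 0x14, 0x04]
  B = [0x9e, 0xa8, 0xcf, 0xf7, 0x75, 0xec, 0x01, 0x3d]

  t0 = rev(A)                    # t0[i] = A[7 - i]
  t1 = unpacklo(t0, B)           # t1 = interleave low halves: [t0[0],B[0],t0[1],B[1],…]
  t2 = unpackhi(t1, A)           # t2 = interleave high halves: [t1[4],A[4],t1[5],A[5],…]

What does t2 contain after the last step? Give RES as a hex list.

RES = [0xe2, 0xd3, 0xcf, 0xe2, 0xd3, 0x14, 0xf7, 0x04]

→ t0 |04|14|e2|d3|2b|29|0b|e6|
→ t1 |04|9e|14|a8|e2|cf|d3|f7|
→ t2 |e2|d3|cf|e2|d3|14|f7|04|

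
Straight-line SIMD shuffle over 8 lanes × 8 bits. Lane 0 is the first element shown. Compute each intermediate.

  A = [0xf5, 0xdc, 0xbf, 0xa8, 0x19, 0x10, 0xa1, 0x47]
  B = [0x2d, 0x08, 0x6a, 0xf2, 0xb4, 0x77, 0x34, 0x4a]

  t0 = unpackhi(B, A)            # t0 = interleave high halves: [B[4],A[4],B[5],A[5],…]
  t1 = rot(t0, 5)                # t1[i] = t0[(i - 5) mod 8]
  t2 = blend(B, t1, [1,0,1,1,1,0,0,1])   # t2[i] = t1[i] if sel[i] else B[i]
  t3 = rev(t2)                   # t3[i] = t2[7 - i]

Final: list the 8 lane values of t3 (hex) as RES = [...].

RES = [ 0x77  0x34  0x77  0x47  0x4a  0xa1  0x08  0x10 ]

→ t0 |b4|19|77|10|34|a1|4a|47|
→ t1 |10|34|a1|4a|47|b4|19|77|
→ t2 |10|08|a1|4a|47|77|34|77|
→ t3 |77|34|77|47|4a|a1|08|10|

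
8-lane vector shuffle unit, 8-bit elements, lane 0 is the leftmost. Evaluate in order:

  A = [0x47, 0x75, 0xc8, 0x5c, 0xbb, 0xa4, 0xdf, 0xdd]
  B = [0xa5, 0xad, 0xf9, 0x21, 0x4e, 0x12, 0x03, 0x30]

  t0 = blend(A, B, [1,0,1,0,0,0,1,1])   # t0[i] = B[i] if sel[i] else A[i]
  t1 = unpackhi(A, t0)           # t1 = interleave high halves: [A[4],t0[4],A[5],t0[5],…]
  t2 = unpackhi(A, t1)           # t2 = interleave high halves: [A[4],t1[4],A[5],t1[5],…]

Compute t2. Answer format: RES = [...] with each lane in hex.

RES = [0xbb, 0xdf, 0xa4, 0x03, 0xdf, 0xdd, 0xdd, 0x30]

→ t0 |a5|75|f9|5c|bb|a4|03|30|
→ t1 |bb|bb|a4|a4|df|03|dd|30|
→ t2 |bb|df|a4|03|df|dd|dd|30|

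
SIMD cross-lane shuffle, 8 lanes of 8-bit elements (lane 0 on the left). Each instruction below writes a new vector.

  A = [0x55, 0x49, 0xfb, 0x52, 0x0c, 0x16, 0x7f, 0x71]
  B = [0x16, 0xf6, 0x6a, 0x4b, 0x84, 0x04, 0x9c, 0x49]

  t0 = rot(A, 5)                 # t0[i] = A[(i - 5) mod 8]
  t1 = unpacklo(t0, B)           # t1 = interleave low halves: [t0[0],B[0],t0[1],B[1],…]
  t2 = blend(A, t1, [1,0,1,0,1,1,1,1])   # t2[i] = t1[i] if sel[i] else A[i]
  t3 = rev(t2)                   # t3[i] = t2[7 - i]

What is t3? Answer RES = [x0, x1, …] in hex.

RES = [0x4b, 0x7f, 0x6a, 0x16, 0x52, 0x0c, 0x49, 0x52]

t0 = [0x52, 0x0c, 0x16, 0x7f, 0x71, 0x55, 0x49, 0xfb]
t1 = [0x52, 0x16, 0x0c, 0xf6, 0x16, 0x6a, 0x7f, 0x4b]
t2 = [0x52, 0x49, 0x0c, 0x52, 0x16, 0x6a, 0x7f, 0x4b]
t3 = [0x4b, 0x7f, 0x6a, 0x16, 0x52, 0x0c, 0x49, 0x52]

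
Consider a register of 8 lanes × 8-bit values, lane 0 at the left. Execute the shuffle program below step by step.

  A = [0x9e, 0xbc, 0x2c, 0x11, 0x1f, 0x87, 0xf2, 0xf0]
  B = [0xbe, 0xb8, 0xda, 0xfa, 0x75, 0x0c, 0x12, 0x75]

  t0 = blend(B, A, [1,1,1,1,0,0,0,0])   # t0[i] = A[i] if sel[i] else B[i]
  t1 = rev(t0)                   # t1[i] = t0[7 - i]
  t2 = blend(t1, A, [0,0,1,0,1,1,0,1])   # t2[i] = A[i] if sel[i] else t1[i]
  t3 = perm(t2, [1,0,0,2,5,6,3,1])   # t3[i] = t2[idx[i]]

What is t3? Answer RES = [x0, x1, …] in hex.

t0 = [0x9e, 0xbc, 0x2c, 0x11, 0x75, 0x0c, 0x12, 0x75]
t1 = [0x75, 0x12, 0x0c, 0x75, 0x11, 0x2c, 0xbc, 0x9e]
t2 = [0x75, 0x12, 0x2c, 0x75, 0x1f, 0x87, 0xbc, 0xf0]
t3 = [0x12, 0x75, 0x75, 0x2c, 0x87, 0xbc, 0x75, 0x12]

RES = [ 0x12  0x75  0x75  0x2c  0x87  0xbc  0x75  0x12 ]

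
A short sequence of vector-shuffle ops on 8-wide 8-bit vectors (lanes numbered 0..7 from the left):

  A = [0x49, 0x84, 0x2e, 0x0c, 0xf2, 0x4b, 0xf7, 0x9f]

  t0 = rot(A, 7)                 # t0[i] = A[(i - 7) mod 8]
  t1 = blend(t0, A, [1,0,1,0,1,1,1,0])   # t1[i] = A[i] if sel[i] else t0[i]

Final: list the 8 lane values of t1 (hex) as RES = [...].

  t0: 84 2e 0c f2 4b f7 9f 49
  t1: 49 2e 2e f2 f2 4b f7 49

RES = [ 0x49  0x2e  0x2e  0xf2  0xf2  0x4b  0xf7  0x49 ]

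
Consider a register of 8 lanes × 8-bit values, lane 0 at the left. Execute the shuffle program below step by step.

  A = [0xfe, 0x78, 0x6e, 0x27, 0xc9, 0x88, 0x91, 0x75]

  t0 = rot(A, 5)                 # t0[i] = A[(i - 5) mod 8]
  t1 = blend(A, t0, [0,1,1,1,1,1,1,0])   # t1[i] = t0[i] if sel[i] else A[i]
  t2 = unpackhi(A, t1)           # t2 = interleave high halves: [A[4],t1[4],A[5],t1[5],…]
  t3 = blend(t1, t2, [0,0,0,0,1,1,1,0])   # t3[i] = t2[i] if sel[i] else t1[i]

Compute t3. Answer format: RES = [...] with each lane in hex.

RES = [0xfe, 0xc9, 0x88, 0x91, 0x91, 0x78, 0x75, 0x75]

  t0: 27 c9 88 91 75 fe 78 6e
  t1: fe c9 88 91 75 fe 78 75
  t2: c9 75 88 fe 91 78 75 75
  t3: fe c9 88 91 91 78 75 75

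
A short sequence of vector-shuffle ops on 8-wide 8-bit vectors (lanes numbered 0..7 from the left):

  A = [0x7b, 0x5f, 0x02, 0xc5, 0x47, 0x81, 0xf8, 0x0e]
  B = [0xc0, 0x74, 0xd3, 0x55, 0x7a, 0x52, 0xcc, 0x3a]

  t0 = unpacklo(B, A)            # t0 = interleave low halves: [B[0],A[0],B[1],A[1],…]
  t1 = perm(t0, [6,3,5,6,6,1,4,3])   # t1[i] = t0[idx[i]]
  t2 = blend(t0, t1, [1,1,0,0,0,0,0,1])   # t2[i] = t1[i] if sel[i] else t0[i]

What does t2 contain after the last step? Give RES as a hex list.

RES = [0x55, 0x5f, 0x74, 0x5f, 0xd3, 0x02, 0x55, 0x5f]

t0 = [0xc0, 0x7b, 0x74, 0x5f, 0xd3, 0x02, 0x55, 0xc5]
t1 = [0x55, 0x5f, 0x02, 0x55, 0x55, 0x7b, 0xd3, 0x5f]
t2 = [0x55, 0x5f, 0x74, 0x5f, 0xd3, 0x02, 0x55, 0x5f]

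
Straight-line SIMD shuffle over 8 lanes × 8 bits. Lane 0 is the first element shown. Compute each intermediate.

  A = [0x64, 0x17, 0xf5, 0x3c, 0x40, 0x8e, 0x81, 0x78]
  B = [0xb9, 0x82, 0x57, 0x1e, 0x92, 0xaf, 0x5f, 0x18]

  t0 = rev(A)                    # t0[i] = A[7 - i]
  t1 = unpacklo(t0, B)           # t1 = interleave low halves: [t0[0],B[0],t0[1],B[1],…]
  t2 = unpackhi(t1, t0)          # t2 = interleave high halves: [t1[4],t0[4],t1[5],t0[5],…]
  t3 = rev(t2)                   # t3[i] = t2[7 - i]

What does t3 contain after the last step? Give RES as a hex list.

RES = [0x64, 0x1e, 0x17, 0x40, 0xf5, 0x57, 0x3c, 0x8e]

→ t0 |78|81|8e|40|3c|f5|17|64|
→ t1 |78|b9|81|82|8e|57|40|1e|
→ t2 |8e|3c|57|f5|40|17|1e|64|
→ t3 |64|1e|17|40|f5|57|3c|8e|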